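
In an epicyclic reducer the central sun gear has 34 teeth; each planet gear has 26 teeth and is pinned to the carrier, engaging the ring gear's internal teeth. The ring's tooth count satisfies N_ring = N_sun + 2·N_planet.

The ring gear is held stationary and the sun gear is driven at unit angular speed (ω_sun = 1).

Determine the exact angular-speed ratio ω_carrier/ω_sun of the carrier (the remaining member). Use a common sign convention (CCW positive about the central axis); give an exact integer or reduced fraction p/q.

17/60

N_ring = 34 + 2·26 = 86
34(ω_s−ω_c) = −86(ω_r−ω_c),  ω_r=0, ω_s=1
34(1−ω_c) = −86(0−ω_c)  ⇒  120ω_c = 34  ⇒  ω_c = 17/60
ω_c/ω_s = 17/60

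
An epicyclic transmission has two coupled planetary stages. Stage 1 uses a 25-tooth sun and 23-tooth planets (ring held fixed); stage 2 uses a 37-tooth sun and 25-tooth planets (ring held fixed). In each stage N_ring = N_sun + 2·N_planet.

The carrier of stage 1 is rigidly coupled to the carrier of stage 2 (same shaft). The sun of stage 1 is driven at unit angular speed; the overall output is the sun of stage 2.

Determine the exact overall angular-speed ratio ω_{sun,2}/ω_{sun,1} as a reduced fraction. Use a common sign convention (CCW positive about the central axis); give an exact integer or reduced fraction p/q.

775/888

Stage 1: N_ring = 25 + 2·23 = 71
Stage 1: 25(ω_s−ω_c) = −71(ω_r−ω_c),  ω_r=0, ω_s=1
Stage 1: 25(1−ω_c) = −71(0−ω_c)  ⇒  96ω_c = 25  ⇒  ω_c = 25/96
  ⇒ ω_c¹/ω_s¹ = 25/96
Stage 2: N_ring = 37 + 2·25 = 87
Stage 2: 37(ω_s−ω_c) = −87(ω_r−ω_c),  ω_r=0, ω_c=1
Stage 2: ω_s = 1 − (87/37)(0−1) = 124/37
  ⇒ ω_s²/ω_c² = 124/37
Coupling ω_c² = ω_c¹ ⇒ overall = 25/96 × 124/37 = 775/888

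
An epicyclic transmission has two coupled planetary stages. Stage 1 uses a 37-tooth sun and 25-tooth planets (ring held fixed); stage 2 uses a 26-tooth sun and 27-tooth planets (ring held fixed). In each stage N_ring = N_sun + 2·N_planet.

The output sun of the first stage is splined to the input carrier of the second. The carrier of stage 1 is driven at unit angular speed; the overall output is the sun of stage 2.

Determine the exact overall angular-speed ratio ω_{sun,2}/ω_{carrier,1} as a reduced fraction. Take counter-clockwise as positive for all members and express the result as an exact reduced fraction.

6572/481

Stage 1: N_ring = 37 + 2·25 = 87
Stage 1: 37(ω_s−ω_c) = −87(ω_r−ω_c),  ω_r=0, ω_c=1
Stage 1: ω_s = 1 − (87/37)(0−1) = 124/37
  ⇒ ω_s¹/ω_c¹ = 124/37
Stage 2: N_ring = 26 + 2·27 = 80
Stage 2: 26(ω_s−ω_c) = −80(ω_r−ω_c),  ω_r=0, ω_c=1
Stage 2: ω_s = 1 − (80/26)(0−1) = 53/13
  ⇒ ω_s²/ω_c² = 53/13
Coupling ω_c² = ω_s¹ ⇒ overall = 124/37 × 53/13 = 6572/481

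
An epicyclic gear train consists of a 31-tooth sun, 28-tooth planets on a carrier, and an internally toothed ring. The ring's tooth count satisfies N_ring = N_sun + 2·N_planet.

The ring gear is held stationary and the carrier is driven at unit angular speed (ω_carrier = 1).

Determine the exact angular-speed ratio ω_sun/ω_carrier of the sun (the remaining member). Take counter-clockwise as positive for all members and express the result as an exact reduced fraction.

N_ring = 31 + 2·28 = 87
31(ω_s−ω_c) = −87(ω_r−ω_c),  ω_r=0, ω_c=1
ω_s = 1 − (87/31)(0−1) = 118/31
ω_s/ω_c = 118/31

118/31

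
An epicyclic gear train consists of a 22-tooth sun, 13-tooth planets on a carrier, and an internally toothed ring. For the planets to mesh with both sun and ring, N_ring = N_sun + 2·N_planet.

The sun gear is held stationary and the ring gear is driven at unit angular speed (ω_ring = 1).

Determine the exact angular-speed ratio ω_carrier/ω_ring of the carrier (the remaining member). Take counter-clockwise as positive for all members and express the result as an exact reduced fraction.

24/35

N_ring = 22 + 2·13 = 48
22(ω_s−ω_c) = −48(ω_r−ω_c),  ω_s=0, ω_r=1
22(0−ω_c) = −48(1−ω_c)  ⇒  70ω_c = 48  ⇒  ω_c = 24/35
ω_c/ω_r = 24/35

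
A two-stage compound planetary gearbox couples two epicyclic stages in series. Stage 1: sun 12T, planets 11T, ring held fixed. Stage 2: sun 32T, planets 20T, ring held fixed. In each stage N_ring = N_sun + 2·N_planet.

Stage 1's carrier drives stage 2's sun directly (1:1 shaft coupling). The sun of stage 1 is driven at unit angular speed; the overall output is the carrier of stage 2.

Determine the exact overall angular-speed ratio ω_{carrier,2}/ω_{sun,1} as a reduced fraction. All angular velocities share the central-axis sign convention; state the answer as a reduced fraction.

Stage 1: N_ring = 12 + 2·11 = 34
Stage 1: 12(ω_s−ω_c) = −34(ω_r−ω_c),  ω_r=0, ω_s=1
Stage 1: 12(1−ω_c) = −34(0−ω_c)  ⇒  46ω_c = 12  ⇒  ω_c = 6/23
  ⇒ ω_c¹/ω_s¹ = 6/23
Stage 2: N_ring = 32 + 2·20 = 72
Stage 2: 32(ω_s−ω_c) = −72(ω_r−ω_c),  ω_r=0, ω_s=1
Stage 2: 32(1−ω_c) = −72(0−ω_c)  ⇒  104ω_c = 32  ⇒  ω_c = 4/13
  ⇒ ω_c²/ω_s² = 4/13
Coupling ω_s² = ω_c¹ ⇒ overall = 6/23 × 4/13 = 24/299

24/299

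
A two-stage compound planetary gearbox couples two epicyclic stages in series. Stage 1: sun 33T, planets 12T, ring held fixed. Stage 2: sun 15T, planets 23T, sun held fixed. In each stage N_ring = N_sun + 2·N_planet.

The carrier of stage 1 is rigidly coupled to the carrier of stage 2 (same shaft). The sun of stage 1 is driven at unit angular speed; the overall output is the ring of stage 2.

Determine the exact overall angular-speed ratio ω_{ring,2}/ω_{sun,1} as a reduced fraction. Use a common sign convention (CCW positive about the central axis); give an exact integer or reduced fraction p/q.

418/915

Stage 1: N_ring = 33 + 2·12 = 57
Stage 1: 33(ω_s−ω_c) = −57(ω_r−ω_c),  ω_r=0, ω_s=1
Stage 1: 33(1−ω_c) = −57(0−ω_c)  ⇒  90ω_c = 33  ⇒  ω_c = 11/30
  ⇒ ω_c¹/ω_s¹ = 11/30
Stage 2: N_ring = 15 + 2·23 = 61
Stage 2: 15(ω_s−ω_c) = −61(ω_r−ω_c),  ω_s=0, ω_c=1
Stage 2: ω_r = 1 − (15/61)(0−1) = 76/61
  ⇒ ω_r²/ω_c² = 76/61
Coupling ω_c² = ω_c¹ ⇒ overall = 11/30 × 76/61 = 418/915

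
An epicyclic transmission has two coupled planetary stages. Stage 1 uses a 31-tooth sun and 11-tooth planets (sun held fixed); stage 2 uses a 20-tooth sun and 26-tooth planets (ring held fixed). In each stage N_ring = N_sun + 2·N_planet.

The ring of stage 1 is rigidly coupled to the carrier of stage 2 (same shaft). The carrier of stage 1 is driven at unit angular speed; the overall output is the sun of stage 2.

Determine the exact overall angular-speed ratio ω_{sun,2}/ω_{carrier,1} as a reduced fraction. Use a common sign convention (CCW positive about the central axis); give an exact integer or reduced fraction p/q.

1932/265

Stage 1: N_ring = 31 + 2·11 = 53
Stage 1: 31(ω_s−ω_c) = −53(ω_r−ω_c),  ω_s=0, ω_c=1
Stage 1: ω_r = 1 − (31/53)(0−1) = 84/53
  ⇒ ω_r¹/ω_c¹ = 84/53
Stage 2: N_ring = 20 + 2·26 = 72
Stage 2: 20(ω_s−ω_c) = −72(ω_r−ω_c),  ω_r=0, ω_c=1
Stage 2: ω_s = 1 − (72/20)(0−1) = 23/5
  ⇒ ω_s²/ω_c² = 23/5
Coupling ω_c² = ω_r¹ ⇒ overall = 84/53 × 23/5 = 1932/265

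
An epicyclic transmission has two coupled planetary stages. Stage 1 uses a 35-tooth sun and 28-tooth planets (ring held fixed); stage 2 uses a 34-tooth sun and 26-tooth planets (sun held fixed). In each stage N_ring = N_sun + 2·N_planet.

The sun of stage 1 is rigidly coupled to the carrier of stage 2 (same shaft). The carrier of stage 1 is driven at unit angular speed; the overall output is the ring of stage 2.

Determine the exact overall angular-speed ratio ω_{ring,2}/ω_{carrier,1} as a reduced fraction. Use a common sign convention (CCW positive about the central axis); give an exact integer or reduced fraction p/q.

Stage 1: N_ring = 35 + 2·28 = 91
Stage 1: 35(ω_s−ω_c) = −91(ω_r−ω_c),  ω_r=0, ω_c=1
Stage 1: ω_s = 1 − (91/35)(0−1) = 18/5
  ⇒ ω_s¹/ω_c¹ = 18/5
Stage 2: N_ring = 34 + 2·26 = 86
Stage 2: 34(ω_s−ω_c) = −86(ω_r−ω_c),  ω_s=0, ω_c=1
Stage 2: ω_r = 1 − (34/86)(0−1) = 60/43
  ⇒ ω_r²/ω_c² = 60/43
Coupling ω_c² = ω_s¹ ⇒ overall = 18/5 × 60/43 = 216/43

216/43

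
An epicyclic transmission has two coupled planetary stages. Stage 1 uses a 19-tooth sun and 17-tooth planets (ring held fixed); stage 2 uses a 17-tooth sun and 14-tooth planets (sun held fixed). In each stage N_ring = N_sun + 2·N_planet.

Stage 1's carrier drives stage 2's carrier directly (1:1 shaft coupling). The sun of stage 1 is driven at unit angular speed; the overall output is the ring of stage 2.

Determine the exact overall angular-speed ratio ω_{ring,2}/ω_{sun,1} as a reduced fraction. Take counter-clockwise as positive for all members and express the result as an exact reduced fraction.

589/1620

Stage 1: N_ring = 19 + 2·17 = 53
Stage 1: 19(ω_s−ω_c) = −53(ω_r−ω_c),  ω_r=0, ω_s=1
Stage 1: 19(1−ω_c) = −53(0−ω_c)  ⇒  72ω_c = 19  ⇒  ω_c = 19/72
  ⇒ ω_c¹/ω_s¹ = 19/72
Stage 2: N_ring = 17 + 2·14 = 45
Stage 2: 17(ω_s−ω_c) = −45(ω_r−ω_c),  ω_s=0, ω_c=1
Stage 2: ω_r = 1 − (17/45)(0−1) = 62/45
  ⇒ ω_r²/ω_c² = 62/45
Coupling ω_c² = ω_c¹ ⇒ overall = 19/72 × 62/45 = 589/1620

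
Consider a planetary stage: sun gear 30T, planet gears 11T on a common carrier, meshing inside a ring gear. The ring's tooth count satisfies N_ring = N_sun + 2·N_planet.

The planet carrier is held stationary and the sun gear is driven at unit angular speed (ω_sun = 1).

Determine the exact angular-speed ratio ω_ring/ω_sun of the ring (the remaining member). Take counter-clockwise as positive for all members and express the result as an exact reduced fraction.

-15/26

N_ring = 30 + 2·11 = 52
30(ω_s−ω_c) = −52(ω_r−ω_c),  ω_c=0, ω_s=1
ω_r = 0 − (30/52)(1−0) = -15/26
ω_r/ω_s = -15/26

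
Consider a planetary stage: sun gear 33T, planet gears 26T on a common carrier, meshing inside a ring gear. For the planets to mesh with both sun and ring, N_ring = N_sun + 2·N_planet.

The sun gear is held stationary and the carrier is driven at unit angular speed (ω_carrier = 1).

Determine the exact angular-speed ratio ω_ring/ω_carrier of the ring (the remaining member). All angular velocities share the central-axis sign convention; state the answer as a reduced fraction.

118/85

N_ring = 33 + 2·26 = 85
33(ω_s−ω_c) = −85(ω_r−ω_c),  ω_s=0, ω_c=1
ω_r = 1 − (33/85)(0−1) = 118/85
ω_r/ω_c = 118/85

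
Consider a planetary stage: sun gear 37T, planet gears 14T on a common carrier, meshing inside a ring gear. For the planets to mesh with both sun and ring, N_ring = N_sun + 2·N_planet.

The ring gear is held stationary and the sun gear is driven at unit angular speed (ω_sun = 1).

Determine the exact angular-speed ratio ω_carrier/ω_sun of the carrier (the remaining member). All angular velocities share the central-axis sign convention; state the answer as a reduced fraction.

N_ring = 37 + 2·14 = 65
37(ω_s−ω_c) = −65(ω_r−ω_c),  ω_r=0, ω_s=1
37(1−ω_c) = −65(0−ω_c)  ⇒  102ω_c = 37  ⇒  ω_c = 37/102
ω_c/ω_s = 37/102

37/102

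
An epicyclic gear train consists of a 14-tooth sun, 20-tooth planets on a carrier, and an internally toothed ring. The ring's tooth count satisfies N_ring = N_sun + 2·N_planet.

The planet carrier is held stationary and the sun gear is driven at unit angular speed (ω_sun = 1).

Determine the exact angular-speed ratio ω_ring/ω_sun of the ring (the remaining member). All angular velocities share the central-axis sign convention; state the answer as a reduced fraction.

-7/27

N_ring = 14 + 2·20 = 54
14(ω_s−ω_c) = −54(ω_r−ω_c),  ω_c=0, ω_s=1
ω_r = 0 − (14/54)(1−0) = -7/27
ω_r/ω_s = -7/27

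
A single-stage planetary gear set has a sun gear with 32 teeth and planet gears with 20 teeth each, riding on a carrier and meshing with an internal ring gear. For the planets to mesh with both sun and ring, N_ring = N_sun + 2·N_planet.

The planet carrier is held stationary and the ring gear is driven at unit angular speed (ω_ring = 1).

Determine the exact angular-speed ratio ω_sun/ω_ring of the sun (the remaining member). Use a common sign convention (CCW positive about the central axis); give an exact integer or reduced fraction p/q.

N_ring = 32 + 2·20 = 72
32(ω_s−ω_c) = −72(ω_r−ω_c),  ω_c=0, ω_r=1
ω_s = 0 − (72/32)(1−0) = -9/4
ω_s/ω_r = -9/4

-9/4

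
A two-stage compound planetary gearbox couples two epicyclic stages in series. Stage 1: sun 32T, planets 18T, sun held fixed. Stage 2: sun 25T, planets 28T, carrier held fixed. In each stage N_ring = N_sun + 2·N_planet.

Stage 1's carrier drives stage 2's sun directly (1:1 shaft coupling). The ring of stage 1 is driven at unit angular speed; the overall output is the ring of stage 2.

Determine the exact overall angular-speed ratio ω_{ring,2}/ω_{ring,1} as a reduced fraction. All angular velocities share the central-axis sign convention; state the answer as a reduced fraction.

Stage 1: N_ring = 32 + 2·18 = 68
Stage 1: 32(ω_s−ω_c) = −68(ω_r−ω_c),  ω_s=0, ω_r=1
Stage 1: 32(0−ω_c) = −68(1−ω_c)  ⇒  100ω_c = 68  ⇒  ω_c = 17/25
  ⇒ ω_c¹/ω_r¹ = 17/25
Stage 2: N_ring = 25 + 2·28 = 81
Stage 2: 25(ω_s−ω_c) = −81(ω_r−ω_c),  ω_c=0, ω_s=1
Stage 2: ω_r = 0 − (25/81)(1−0) = -25/81
  ⇒ ω_r²/ω_s² = -25/81
Coupling ω_s² = ω_c¹ ⇒ overall = 17/25 × -25/81 = -17/81

-17/81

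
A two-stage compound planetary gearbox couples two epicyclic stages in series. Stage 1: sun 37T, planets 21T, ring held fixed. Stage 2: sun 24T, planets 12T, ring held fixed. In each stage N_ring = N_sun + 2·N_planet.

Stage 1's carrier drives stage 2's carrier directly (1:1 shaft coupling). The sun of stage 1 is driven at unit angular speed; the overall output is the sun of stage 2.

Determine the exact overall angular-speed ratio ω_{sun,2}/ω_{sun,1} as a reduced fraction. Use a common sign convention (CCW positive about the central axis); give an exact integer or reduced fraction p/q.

Stage 1: N_ring = 37 + 2·21 = 79
Stage 1: 37(ω_s−ω_c) = −79(ω_r−ω_c),  ω_r=0, ω_s=1
Stage 1: 37(1−ω_c) = −79(0−ω_c)  ⇒  116ω_c = 37  ⇒  ω_c = 37/116
  ⇒ ω_c¹/ω_s¹ = 37/116
Stage 2: N_ring = 24 + 2·12 = 48
Stage 2: 24(ω_s−ω_c) = −48(ω_r−ω_c),  ω_r=0, ω_c=1
Stage 2: ω_s = 1 − (48/24)(0−1) = 3
  ⇒ ω_s²/ω_c² = 3
Coupling ω_c² = ω_c¹ ⇒ overall = 37/116 × 3 = 111/116

111/116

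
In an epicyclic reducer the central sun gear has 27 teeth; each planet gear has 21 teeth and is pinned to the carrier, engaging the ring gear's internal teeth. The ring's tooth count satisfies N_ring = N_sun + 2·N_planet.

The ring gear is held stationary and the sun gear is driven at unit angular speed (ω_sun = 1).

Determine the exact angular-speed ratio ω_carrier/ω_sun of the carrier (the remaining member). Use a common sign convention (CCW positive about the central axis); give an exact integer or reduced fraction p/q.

N_ring = 27 + 2·21 = 69
27(ω_s−ω_c) = −69(ω_r−ω_c),  ω_r=0, ω_s=1
27(1−ω_c) = −69(0−ω_c)  ⇒  96ω_c = 27  ⇒  ω_c = 9/32
ω_c/ω_s = 9/32

9/32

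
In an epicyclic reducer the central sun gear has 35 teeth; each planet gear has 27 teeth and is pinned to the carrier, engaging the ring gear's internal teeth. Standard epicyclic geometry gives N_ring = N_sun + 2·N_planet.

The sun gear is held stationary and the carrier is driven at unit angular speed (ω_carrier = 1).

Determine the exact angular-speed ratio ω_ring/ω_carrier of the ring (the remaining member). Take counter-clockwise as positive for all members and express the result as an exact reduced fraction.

124/89

N_ring = 35 + 2·27 = 89
35(ω_s−ω_c) = −89(ω_r−ω_c),  ω_s=0, ω_c=1
ω_r = 1 − (35/89)(0−1) = 124/89
ω_r/ω_c = 124/89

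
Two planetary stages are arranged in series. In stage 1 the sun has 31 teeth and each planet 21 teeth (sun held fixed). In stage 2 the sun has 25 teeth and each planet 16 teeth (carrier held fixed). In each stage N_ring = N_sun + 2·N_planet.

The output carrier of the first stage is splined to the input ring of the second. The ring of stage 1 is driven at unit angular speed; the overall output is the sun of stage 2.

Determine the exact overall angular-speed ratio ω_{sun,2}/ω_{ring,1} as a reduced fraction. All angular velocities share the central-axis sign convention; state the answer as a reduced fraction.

Stage 1: N_ring = 31 + 2·21 = 73
Stage 1: 31(ω_s−ω_c) = −73(ω_r−ω_c),  ω_s=0, ω_r=1
Stage 1: 31(0−ω_c) = −73(1−ω_c)  ⇒  104ω_c = 73  ⇒  ω_c = 73/104
  ⇒ ω_c¹/ω_r¹ = 73/104
Stage 2: N_ring = 25 + 2·16 = 57
Stage 2: 25(ω_s−ω_c) = −57(ω_r−ω_c),  ω_c=0, ω_r=1
Stage 2: ω_s = 0 − (57/25)(1−0) = -57/25
  ⇒ ω_s²/ω_r² = -57/25
Coupling ω_r² = ω_c¹ ⇒ overall = 73/104 × -57/25 = -4161/2600

-4161/2600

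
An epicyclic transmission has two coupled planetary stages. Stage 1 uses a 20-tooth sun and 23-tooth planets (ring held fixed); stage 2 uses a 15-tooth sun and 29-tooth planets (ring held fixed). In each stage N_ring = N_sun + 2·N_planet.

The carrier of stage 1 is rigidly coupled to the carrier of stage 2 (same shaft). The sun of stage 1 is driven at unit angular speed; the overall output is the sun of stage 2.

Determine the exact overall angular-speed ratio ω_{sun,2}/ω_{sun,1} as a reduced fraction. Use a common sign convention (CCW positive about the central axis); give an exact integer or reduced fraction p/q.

Stage 1: N_ring = 20 + 2·23 = 66
Stage 1: 20(ω_s−ω_c) = −66(ω_r−ω_c),  ω_r=0, ω_s=1
Stage 1: 20(1−ω_c) = −66(0−ω_c)  ⇒  86ω_c = 20  ⇒  ω_c = 10/43
  ⇒ ω_c¹/ω_s¹ = 10/43
Stage 2: N_ring = 15 + 2·29 = 73
Stage 2: 15(ω_s−ω_c) = −73(ω_r−ω_c),  ω_r=0, ω_c=1
Stage 2: ω_s = 1 − (73/15)(0−1) = 88/15
  ⇒ ω_s²/ω_c² = 88/15
Coupling ω_c² = ω_c¹ ⇒ overall = 10/43 × 88/15 = 176/129

176/129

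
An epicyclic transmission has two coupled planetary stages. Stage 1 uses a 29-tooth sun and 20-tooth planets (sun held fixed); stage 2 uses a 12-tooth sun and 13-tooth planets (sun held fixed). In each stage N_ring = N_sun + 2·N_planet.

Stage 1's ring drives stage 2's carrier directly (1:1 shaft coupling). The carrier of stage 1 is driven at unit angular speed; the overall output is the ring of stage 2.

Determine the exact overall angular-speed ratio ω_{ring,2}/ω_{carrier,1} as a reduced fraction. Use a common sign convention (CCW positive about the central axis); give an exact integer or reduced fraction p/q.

2450/1311

Stage 1: N_ring = 29 + 2·20 = 69
Stage 1: 29(ω_s−ω_c) = −69(ω_r−ω_c),  ω_s=0, ω_c=1
Stage 1: ω_r = 1 − (29/69)(0−1) = 98/69
  ⇒ ω_r¹/ω_c¹ = 98/69
Stage 2: N_ring = 12 + 2·13 = 38
Stage 2: 12(ω_s−ω_c) = −38(ω_r−ω_c),  ω_s=0, ω_c=1
Stage 2: ω_r = 1 − (12/38)(0−1) = 25/19
  ⇒ ω_r²/ω_c² = 25/19
Coupling ω_c² = ω_r¹ ⇒ overall = 98/69 × 25/19 = 2450/1311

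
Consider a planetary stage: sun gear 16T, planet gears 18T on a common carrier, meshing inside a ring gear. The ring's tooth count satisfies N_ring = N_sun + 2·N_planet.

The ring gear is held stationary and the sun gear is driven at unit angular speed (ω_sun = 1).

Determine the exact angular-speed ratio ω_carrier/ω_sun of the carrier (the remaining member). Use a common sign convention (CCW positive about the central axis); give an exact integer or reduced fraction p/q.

4/17

N_ring = 16 + 2·18 = 52
16(ω_s−ω_c) = −52(ω_r−ω_c),  ω_r=0, ω_s=1
16(1−ω_c) = −52(0−ω_c)  ⇒  68ω_c = 16  ⇒  ω_c = 4/17
ω_c/ω_s = 4/17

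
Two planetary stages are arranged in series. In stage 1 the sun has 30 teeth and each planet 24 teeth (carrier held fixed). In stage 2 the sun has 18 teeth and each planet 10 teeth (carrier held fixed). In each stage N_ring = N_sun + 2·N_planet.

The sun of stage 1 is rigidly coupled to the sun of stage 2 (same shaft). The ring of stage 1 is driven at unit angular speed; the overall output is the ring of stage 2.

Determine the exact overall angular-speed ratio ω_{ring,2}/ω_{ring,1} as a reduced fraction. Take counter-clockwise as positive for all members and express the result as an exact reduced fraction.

Stage 1: N_ring = 30 + 2·24 = 78
Stage 1: 30(ω_s−ω_c) = −78(ω_r−ω_c),  ω_c=0, ω_r=1
Stage 1: ω_s = 0 − (78/30)(1−0) = -13/5
  ⇒ ω_s¹/ω_r¹ = -13/5
Stage 2: N_ring = 18 + 2·10 = 38
Stage 2: 18(ω_s−ω_c) = −38(ω_r−ω_c),  ω_c=0, ω_s=1
Stage 2: ω_r = 0 − (18/38)(1−0) = -9/19
  ⇒ ω_r²/ω_s² = -9/19
Coupling ω_s² = ω_s¹ ⇒ overall = -13/5 × -9/19 = 117/95

117/95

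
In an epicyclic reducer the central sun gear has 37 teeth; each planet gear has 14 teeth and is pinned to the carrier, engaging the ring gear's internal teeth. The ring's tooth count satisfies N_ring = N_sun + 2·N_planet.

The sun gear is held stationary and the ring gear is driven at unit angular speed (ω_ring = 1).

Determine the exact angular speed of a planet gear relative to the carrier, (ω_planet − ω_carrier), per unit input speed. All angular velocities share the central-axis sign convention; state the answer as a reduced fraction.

2405/1428

N_ring = 37 + 2·14 = 65
37(ω_s−ω_c) = −65(ω_r−ω_c),  ω_s=0, ω_r=1
37(0−ω_c) = −65(1−ω_c)  ⇒  102ω_c = 65  ⇒  ω_c = 65/102
sun–planet: 37·(0−65/102) = −14·(ω_p−ω_c)  ⇒  ω_p−ω_c = −(37/14)·(-65/102) = 2405/1428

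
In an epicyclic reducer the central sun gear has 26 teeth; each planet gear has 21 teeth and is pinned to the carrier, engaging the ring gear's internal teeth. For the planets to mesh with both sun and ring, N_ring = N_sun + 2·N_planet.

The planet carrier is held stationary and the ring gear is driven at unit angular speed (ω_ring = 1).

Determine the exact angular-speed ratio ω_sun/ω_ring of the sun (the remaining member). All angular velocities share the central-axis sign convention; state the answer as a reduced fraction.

N_ring = 26 + 2·21 = 68
26(ω_s−ω_c) = −68(ω_r−ω_c),  ω_c=0, ω_r=1
ω_s = 0 − (68/26)(1−0) = -34/13
ω_s/ω_r = -34/13

-34/13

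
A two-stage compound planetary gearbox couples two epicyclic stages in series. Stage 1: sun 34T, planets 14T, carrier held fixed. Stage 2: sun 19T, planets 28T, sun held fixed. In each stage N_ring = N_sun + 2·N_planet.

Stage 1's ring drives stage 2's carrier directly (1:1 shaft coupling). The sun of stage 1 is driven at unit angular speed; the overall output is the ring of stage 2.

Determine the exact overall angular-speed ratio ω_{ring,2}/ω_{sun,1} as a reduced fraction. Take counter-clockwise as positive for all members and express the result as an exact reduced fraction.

Stage 1: N_ring = 34 + 2·14 = 62
Stage 1: 34(ω_s−ω_c) = −62(ω_r−ω_c),  ω_c=0, ω_s=1
Stage 1: ω_r = 0 − (34/62)(1−0) = -17/31
  ⇒ ω_r¹/ω_s¹ = -17/31
Stage 2: N_ring = 19 + 2·28 = 75
Stage 2: 19(ω_s−ω_c) = −75(ω_r−ω_c),  ω_s=0, ω_c=1
Stage 2: ω_r = 1 − (19/75)(0−1) = 94/75
  ⇒ ω_r²/ω_c² = 94/75
Coupling ω_c² = ω_r¹ ⇒ overall = -17/31 × 94/75 = -1598/2325

-1598/2325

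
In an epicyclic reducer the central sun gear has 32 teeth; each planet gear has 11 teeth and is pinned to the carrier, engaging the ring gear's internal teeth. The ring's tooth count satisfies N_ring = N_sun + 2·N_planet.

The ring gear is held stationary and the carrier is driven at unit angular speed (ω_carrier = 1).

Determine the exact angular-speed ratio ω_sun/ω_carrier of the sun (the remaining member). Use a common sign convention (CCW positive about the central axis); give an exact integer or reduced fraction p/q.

N_ring = 32 + 2·11 = 54
32(ω_s−ω_c) = −54(ω_r−ω_c),  ω_r=0, ω_c=1
ω_s = 1 − (54/32)(0−1) = 43/16
ω_s/ω_c = 43/16

43/16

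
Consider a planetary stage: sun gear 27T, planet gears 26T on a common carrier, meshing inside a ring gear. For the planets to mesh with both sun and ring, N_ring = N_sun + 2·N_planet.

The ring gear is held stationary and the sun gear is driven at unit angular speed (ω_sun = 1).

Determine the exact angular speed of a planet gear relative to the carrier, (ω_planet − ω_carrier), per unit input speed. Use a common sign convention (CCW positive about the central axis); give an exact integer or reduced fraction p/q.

-2133/2756

N_ring = 27 + 2·26 = 79
27(ω_s−ω_c) = −79(ω_r−ω_c),  ω_r=0, ω_s=1
27(1−ω_c) = −79(0−ω_c)  ⇒  106ω_c = 27  ⇒  ω_c = 27/106
sun–planet: 27·(1−27/106) = −26·(ω_p−ω_c)  ⇒  ω_p−ω_c = −(27/26)·(79/106) = -2133/2756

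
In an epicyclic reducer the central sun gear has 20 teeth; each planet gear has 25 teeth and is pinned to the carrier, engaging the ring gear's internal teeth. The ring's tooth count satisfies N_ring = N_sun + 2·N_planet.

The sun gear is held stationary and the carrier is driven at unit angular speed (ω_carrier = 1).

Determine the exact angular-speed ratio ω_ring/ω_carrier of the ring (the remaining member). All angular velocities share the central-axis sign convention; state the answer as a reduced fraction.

N_ring = 20 + 2·25 = 70
20(ω_s−ω_c) = −70(ω_r−ω_c),  ω_s=0, ω_c=1
ω_r = 1 − (20/70)(0−1) = 9/7
ω_r/ω_c = 9/7

9/7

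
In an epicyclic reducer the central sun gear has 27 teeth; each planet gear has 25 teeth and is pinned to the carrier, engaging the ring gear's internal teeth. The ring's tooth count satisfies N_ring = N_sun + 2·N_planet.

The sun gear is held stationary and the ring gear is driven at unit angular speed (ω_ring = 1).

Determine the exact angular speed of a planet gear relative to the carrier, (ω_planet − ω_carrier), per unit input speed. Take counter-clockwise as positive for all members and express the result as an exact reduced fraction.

N_ring = 27 + 2·25 = 77
27(ω_s−ω_c) = −77(ω_r−ω_c),  ω_s=0, ω_r=1
27(0−ω_c) = −77(1−ω_c)  ⇒  104ω_c = 77  ⇒  ω_c = 77/104
sun–planet: 27·(0−77/104) = −25·(ω_p−ω_c)  ⇒  ω_p−ω_c = −(27/25)·(-77/104) = 2079/2600

2079/2600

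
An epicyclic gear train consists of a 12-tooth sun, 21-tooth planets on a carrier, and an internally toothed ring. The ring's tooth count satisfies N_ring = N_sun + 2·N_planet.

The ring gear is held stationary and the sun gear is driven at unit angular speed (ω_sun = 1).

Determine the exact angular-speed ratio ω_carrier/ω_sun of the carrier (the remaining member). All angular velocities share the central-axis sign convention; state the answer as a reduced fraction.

N_ring = 12 + 2·21 = 54
12(ω_s−ω_c) = −54(ω_r−ω_c),  ω_r=0, ω_s=1
12(1−ω_c) = −54(0−ω_c)  ⇒  66ω_c = 12  ⇒  ω_c = 2/11
ω_c/ω_s = 2/11

2/11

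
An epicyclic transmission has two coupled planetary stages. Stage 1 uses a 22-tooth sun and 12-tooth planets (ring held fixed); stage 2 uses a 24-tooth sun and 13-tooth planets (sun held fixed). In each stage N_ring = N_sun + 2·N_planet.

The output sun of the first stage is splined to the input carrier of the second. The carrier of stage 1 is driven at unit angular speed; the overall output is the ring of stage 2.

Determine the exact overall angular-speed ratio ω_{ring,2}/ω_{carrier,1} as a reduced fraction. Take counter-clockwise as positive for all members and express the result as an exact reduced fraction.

1258/275

Stage 1: N_ring = 22 + 2·12 = 46
Stage 1: 22(ω_s−ω_c) = −46(ω_r−ω_c),  ω_r=0, ω_c=1
Stage 1: ω_s = 1 − (46/22)(0−1) = 34/11
  ⇒ ω_s¹/ω_c¹ = 34/11
Stage 2: N_ring = 24 + 2·13 = 50
Stage 2: 24(ω_s−ω_c) = −50(ω_r−ω_c),  ω_s=0, ω_c=1
Stage 2: ω_r = 1 − (24/50)(0−1) = 37/25
  ⇒ ω_r²/ω_c² = 37/25
Coupling ω_c² = ω_s¹ ⇒ overall = 34/11 × 37/25 = 1258/275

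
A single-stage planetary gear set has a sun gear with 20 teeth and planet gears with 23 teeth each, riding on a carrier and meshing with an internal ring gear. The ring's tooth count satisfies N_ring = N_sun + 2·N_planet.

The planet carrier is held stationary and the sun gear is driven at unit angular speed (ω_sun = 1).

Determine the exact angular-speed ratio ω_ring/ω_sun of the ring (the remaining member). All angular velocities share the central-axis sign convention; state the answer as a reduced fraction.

-10/33

N_ring = 20 + 2·23 = 66
20(ω_s−ω_c) = −66(ω_r−ω_c),  ω_c=0, ω_s=1
ω_r = 0 − (20/66)(1−0) = -10/33
ω_r/ω_s = -10/33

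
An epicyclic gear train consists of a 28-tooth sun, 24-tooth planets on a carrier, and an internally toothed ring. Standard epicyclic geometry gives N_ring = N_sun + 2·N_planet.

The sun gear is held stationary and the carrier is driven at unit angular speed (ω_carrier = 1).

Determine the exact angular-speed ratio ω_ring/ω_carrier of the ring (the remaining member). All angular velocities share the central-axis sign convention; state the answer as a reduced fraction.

N_ring = 28 + 2·24 = 76
28(ω_s−ω_c) = −76(ω_r−ω_c),  ω_s=0, ω_c=1
ω_r = 1 − (28/76)(0−1) = 26/19
ω_r/ω_c = 26/19

26/19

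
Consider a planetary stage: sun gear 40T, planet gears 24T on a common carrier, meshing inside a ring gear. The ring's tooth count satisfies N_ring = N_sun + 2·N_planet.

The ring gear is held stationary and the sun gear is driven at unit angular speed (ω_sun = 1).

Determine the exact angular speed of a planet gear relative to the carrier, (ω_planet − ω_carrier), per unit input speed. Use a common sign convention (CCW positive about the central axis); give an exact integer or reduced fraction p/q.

-55/48

N_ring = 40 + 2·24 = 88
40(ω_s−ω_c) = −88(ω_r−ω_c),  ω_r=0, ω_s=1
40(1−ω_c) = −88(0−ω_c)  ⇒  128ω_c = 40  ⇒  ω_c = 5/16
sun–planet: 40·(1−5/16) = −24·(ω_p−ω_c)  ⇒  ω_p−ω_c = −(40/24)·(11/16) = -55/48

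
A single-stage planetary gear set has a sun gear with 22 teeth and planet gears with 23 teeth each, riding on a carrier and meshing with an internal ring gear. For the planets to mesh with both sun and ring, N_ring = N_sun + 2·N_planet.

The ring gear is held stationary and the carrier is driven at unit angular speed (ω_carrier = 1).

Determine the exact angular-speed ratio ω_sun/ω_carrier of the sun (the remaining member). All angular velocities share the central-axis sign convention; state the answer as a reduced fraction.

N_ring = 22 + 2·23 = 68
22(ω_s−ω_c) = −68(ω_r−ω_c),  ω_r=0, ω_c=1
ω_s = 1 − (68/22)(0−1) = 45/11
ω_s/ω_c = 45/11

45/11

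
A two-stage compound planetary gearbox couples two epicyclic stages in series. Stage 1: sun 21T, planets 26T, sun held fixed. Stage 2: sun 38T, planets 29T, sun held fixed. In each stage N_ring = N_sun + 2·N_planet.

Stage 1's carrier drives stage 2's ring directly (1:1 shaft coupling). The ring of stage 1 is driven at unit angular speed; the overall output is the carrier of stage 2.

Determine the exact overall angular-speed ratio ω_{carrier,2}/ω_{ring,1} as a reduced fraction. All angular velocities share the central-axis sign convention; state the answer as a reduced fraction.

1752/3149

Stage 1: N_ring = 21 + 2·26 = 73
Stage 1: 21(ω_s−ω_c) = −73(ω_r−ω_c),  ω_s=0, ω_r=1
Stage 1: 21(0−ω_c) = −73(1−ω_c)  ⇒  94ω_c = 73  ⇒  ω_c = 73/94
  ⇒ ω_c¹/ω_r¹ = 73/94
Stage 2: N_ring = 38 + 2·29 = 96
Stage 2: 38(ω_s−ω_c) = −96(ω_r−ω_c),  ω_s=0, ω_r=1
Stage 2: 38(0−ω_c) = −96(1−ω_c)  ⇒  134ω_c = 96  ⇒  ω_c = 48/67
  ⇒ ω_c²/ω_r² = 48/67
Coupling ω_r² = ω_c¹ ⇒ overall = 73/94 × 48/67 = 1752/3149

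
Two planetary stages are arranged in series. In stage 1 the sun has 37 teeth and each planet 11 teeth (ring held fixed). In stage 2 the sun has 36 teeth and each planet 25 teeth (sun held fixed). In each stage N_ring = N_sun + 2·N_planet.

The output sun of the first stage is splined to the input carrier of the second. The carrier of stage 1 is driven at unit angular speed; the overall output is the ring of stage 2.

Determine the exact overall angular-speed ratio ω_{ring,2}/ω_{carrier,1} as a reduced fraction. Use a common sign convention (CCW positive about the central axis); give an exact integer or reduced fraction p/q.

Stage 1: N_ring = 37 + 2·11 = 59
Stage 1: 37(ω_s−ω_c) = −59(ω_r−ω_c),  ω_r=0, ω_c=1
Stage 1: ω_s = 1 − (59/37)(0−1) = 96/37
  ⇒ ω_s¹/ω_c¹ = 96/37
Stage 2: N_ring = 36 + 2·25 = 86
Stage 2: 36(ω_s−ω_c) = −86(ω_r−ω_c),  ω_s=0, ω_c=1
Stage 2: ω_r = 1 − (36/86)(0−1) = 61/43
  ⇒ ω_r²/ω_c² = 61/43
Coupling ω_c² = ω_s¹ ⇒ overall = 96/37 × 61/43 = 5856/1591

5856/1591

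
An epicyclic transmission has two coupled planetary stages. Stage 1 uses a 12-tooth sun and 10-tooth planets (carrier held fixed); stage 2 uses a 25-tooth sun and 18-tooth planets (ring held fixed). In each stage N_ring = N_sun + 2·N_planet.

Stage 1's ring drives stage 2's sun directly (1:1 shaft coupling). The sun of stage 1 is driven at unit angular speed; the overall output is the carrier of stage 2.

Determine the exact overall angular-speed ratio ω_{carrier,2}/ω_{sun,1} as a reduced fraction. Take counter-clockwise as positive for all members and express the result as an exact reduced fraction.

Stage 1: N_ring = 12 + 2·10 = 32
Stage 1: 12(ω_s−ω_c) = −32(ω_r−ω_c),  ω_c=0, ω_s=1
Stage 1: ω_r = 0 − (12/32)(1−0) = -3/8
  ⇒ ω_r¹/ω_s¹ = -3/8
Stage 2: N_ring = 25 + 2·18 = 61
Stage 2: 25(ω_s−ω_c) = −61(ω_r−ω_c),  ω_r=0, ω_s=1
Stage 2: 25(1−ω_c) = −61(0−ω_c)  ⇒  86ω_c = 25  ⇒  ω_c = 25/86
  ⇒ ω_c²/ω_s² = 25/86
Coupling ω_s² = ω_r¹ ⇒ overall = -3/8 × 25/86 = -75/688

-75/688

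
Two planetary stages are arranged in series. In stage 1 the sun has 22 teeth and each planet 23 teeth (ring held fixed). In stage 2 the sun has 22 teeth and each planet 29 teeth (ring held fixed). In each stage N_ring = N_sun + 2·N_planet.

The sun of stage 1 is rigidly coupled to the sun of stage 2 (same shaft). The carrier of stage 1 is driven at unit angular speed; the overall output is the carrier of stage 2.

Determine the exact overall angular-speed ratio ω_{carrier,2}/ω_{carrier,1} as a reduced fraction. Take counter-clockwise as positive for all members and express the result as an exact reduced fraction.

15/17

Stage 1: N_ring = 22 + 2·23 = 68
Stage 1: 22(ω_s−ω_c) = −68(ω_r−ω_c),  ω_r=0, ω_c=1
Stage 1: ω_s = 1 − (68/22)(0−1) = 45/11
  ⇒ ω_s¹/ω_c¹ = 45/11
Stage 2: N_ring = 22 + 2·29 = 80
Stage 2: 22(ω_s−ω_c) = −80(ω_r−ω_c),  ω_r=0, ω_s=1
Stage 2: 22(1−ω_c) = −80(0−ω_c)  ⇒  102ω_c = 22  ⇒  ω_c = 11/51
  ⇒ ω_c²/ω_s² = 11/51
Coupling ω_s² = ω_s¹ ⇒ overall = 45/11 × 11/51 = 15/17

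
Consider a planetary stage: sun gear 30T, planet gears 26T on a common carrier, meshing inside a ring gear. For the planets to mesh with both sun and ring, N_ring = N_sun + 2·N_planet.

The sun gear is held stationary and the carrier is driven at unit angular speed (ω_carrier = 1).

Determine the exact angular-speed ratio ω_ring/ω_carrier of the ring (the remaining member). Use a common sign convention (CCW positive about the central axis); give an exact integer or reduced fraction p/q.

56/41

N_ring = 30 + 2·26 = 82
30(ω_s−ω_c) = −82(ω_r−ω_c),  ω_s=0, ω_c=1
ω_r = 1 − (30/82)(0−1) = 56/41
ω_r/ω_c = 56/41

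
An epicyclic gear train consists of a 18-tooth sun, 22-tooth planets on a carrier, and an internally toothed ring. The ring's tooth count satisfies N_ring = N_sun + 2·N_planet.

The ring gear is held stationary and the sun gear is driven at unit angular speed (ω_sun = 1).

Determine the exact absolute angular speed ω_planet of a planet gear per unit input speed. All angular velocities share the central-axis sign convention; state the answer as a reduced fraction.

-9/22

N_ring = 18 + 2·22 = 62
18(ω_s−ω_c) = −62(ω_r−ω_c),  ω_r=0, ω_s=1
18(1−ω_c) = −62(0−ω_c)  ⇒  80ω_c = 18  ⇒  ω_c = 9/40
sun–planet: 18·(1−9/40) = −22·(ω_p−ω_c)  ⇒  ω_p−ω_c = −(18/22)·(31/40) = -279/440
ω_p = 9/40 − 279/440 = -9/22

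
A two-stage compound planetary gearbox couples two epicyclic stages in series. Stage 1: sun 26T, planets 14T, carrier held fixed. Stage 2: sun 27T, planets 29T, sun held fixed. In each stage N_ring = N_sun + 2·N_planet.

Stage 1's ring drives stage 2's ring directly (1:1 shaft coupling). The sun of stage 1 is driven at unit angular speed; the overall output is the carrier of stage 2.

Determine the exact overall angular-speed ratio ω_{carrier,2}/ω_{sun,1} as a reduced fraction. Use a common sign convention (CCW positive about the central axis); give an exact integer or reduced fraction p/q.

-1105/3024

Stage 1: N_ring = 26 + 2·14 = 54
Stage 1: 26(ω_s−ω_c) = −54(ω_r−ω_c),  ω_c=0, ω_s=1
Stage 1: ω_r = 0 − (26/54)(1−0) = -13/27
  ⇒ ω_r¹/ω_s¹ = -13/27
Stage 2: N_ring = 27 + 2·29 = 85
Stage 2: 27(ω_s−ω_c) = −85(ω_r−ω_c),  ω_s=0, ω_r=1
Stage 2: 27(0−ω_c) = −85(1−ω_c)  ⇒  112ω_c = 85  ⇒  ω_c = 85/112
  ⇒ ω_c²/ω_r² = 85/112
Coupling ω_r² = ω_r¹ ⇒ overall = -13/27 × 85/112 = -1105/3024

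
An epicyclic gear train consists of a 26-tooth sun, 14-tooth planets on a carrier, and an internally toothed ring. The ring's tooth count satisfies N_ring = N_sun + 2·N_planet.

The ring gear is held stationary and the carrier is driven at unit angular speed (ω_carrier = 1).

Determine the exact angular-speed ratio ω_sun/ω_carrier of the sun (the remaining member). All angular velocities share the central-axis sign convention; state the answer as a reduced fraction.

N_ring = 26 + 2·14 = 54
26(ω_s−ω_c) = −54(ω_r−ω_c),  ω_r=0, ω_c=1
ω_s = 1 − (54/26)(0−1) = 40/13
ω_s/ω_c = 40/13

40/13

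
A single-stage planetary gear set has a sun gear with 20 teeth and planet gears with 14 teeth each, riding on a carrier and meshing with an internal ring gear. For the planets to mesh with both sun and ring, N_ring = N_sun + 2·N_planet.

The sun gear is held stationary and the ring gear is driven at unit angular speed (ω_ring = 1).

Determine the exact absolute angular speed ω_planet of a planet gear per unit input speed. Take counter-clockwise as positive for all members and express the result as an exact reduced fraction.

N_ring = 20 + 2·14 = 48
20(ω_s−ω_c) = −48(ω_r−ω_c),  ω_s=0, ω_r=1
20(0−ω_c) = −48(1−ω_c)  ⇒  68ω_c = 48  ⇒  ω_c = 12/17
sun–planet: 20·(0−12/17) = −14·(ω_p−ω_c)  ⇒  ω_p−ω_c = −(20/14)·(-12/17) = 120/119
ω_p = 12/17 + 120/119 = 12/7

12/7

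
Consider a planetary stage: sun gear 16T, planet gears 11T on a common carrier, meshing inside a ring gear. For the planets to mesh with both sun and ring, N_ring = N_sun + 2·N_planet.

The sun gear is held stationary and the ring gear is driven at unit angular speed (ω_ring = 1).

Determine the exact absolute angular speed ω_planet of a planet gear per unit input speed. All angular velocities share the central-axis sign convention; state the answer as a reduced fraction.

N_ring = 16 + 2·11 = 38
16(ω_s−ω_c) = −38(ω_r−ω_c),  ω_s=0, ω_r=1
16(0−ω_c) = −38(1−ω_c)  ⇒  54ω_c = 38  ⇒  ω_c = 19/27
sun–planet: 16·(0−19/27) = −11·(ω_p−ω_c)  ⇒  ω_p−ω_c = −(16/11)·(-19/27) = 304/297
ω_p = 19/27 + 304/297 = 19/11

19/11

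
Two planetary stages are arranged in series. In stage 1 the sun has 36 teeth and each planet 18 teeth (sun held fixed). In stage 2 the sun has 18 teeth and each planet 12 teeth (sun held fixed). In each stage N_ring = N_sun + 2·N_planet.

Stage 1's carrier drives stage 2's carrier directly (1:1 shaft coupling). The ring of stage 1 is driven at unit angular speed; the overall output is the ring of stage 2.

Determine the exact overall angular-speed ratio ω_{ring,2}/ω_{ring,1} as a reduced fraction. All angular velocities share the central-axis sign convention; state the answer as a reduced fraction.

20/21

Stage 1: N_ring = 36 + 2·18 = 72
Stage 1: 36(ω_s−ω_c) = −72(ω_r−ω_c),  ω_s=0, ω_r=1
Stage 1: 36(0−ω_c) = −72(1−ω_c)  ⇒  108ω_c = 72  ⇒  ω_c = 2/3
  ⇒ ω_c¹/ω_r¹ = 2/3
Stage 2: N_ring = 18 + 2·12 = 42
Stage 2: 18(ω_s−ω_c) = −42(ω_r−ω_c),  ω_s=0, ω_c=1
Stage 2: ω_r = 1 − (18/42)(0−1) = 10/7
  ⇒ ω_r²/ω_c² = 10/7
Coupling ω_c² = ω_c¹ ⇒ overall = 2/3 × 10/7 = 20/21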